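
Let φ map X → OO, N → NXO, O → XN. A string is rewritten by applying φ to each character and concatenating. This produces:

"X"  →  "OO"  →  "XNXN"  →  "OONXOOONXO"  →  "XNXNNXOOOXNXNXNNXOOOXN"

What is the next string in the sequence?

Rewriting the 22 symbols of XNXNNXOOOXNXNXNNXOOOXN one by one yields OO NXO OO NXO NXO OO XN XN XN OO NXO OO NXO OO NXO NXO OO XN XN XN OO NXO; concatenated:

OONXOOONXONXOOOXNXNXNOONXOOONXOOONXONXOOOXNXNXNOONXO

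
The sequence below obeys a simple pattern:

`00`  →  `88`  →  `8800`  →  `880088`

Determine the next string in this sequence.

This is a Fibonacci-style word recurrence s(k) = s(k−1)·s(k−2): e.g. 88·00 = 8800.
So term 5 is 880088·8800.

8800888800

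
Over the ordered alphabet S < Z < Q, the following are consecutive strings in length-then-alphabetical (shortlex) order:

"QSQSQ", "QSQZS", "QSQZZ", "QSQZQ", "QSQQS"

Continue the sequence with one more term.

Find the rightmost character of QSQQS below Q, bump it to the next letter, and reset everything to its right to S.

QSQQZ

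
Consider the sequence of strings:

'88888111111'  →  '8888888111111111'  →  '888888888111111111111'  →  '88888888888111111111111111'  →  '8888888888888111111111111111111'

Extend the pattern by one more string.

Each string has the form 8^{2n+1} 1^{3n}, where the shown terms are n = 2, 3, 4, 5, 6.
For the next term, n = 7, so the run lengths are 15, 21.

888888888888888111111111111111111111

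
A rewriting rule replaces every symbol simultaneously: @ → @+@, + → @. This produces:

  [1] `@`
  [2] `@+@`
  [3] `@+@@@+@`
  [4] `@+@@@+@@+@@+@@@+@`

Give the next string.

φ(@+@@@+@@+@@+@@@+@) expands symbol-by-symbol to @+@ @ @+@ @+@ @+@ @ @+@ @+@ @ @+@ @+@ @ @+@ @+@ @+@ @ @+@; joining the 17 pieces gives the next term.

@+@@@+@@+@@+@@@+@@+@@@+@@+@@@+@@+@@+@@@+@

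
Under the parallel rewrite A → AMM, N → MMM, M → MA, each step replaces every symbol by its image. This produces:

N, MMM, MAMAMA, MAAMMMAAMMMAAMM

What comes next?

MAAMMAMMMAMAMAAMMAMMMAMAMAAMMAMMMAMA

Replace each of the 15 characters of MAAMMMAAMMMAAMM in place — MA AMM AMM MA MA MA AMM AMM MA MA MA AMM AMM MA MA — and concatenate.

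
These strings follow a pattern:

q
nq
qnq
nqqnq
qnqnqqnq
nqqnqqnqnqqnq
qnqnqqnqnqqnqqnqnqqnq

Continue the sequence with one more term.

nqqnqqnqnqqnqqnqnqqnqnqqnqqnqnqqnq

This is a Fibonacci-style word recurrence s(k) = s(k−2)·s(k−1): e.g. q·nq = qnq.
The next term joins nqqnqqnqnqqnq and qnqnqqnqnqqnqqnqnqqnq.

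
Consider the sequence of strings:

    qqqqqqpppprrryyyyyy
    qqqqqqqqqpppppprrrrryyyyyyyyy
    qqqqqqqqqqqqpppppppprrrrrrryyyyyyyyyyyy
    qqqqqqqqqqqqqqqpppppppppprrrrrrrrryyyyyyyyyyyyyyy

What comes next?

Reading off run lengths: q runs 6, 9, 12, 15; p runs 4, 6, 8, 10; r runs 3, 5, 7, 9; y runs 6, 9, 12, 15 — each is linear in n, where the shown terms are n = 2, 3, 4, 5.
For the next term, n = 6, so the run lengths are 18, 12, 11, 18.

qqqqqqqqqqqqqqqqqqpppppppppppprrrrrrrrrrryyyyyyyyyyyyyyyyyy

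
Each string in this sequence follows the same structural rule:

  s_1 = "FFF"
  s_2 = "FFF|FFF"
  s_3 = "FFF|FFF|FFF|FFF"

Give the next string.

FFF|FFF|FFF|FFF|FFF|FFF|FFF|FFF

s(k+1) = s(k)·|·s(k) — each term doubles the last with '|' between the halves.
One more doubling of FFF|FFF|FFF|FFF gives the answer.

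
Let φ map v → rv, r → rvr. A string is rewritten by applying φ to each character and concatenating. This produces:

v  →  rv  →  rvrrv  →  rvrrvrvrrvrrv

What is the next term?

Applying the rule to each of the 13 symbols of rvrrvrvrrvrrv gives the pieces rvr rv rvr rvr rv rvr rv rvr rvr rv rvr rvr rv, which concatenate to the answer.

rvrrvrvrrvrrvrvrrvrvrrvrrvrvrrvrrv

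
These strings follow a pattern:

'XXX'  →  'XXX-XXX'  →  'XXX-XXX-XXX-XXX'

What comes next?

Each string is two copies of the previous one joined by '-'.
Doubling XXX-XXX-XXX-XXX with '-' between the halves:

XXX-XXX-XXX-XXX-XXX-XXX-XXX-XXX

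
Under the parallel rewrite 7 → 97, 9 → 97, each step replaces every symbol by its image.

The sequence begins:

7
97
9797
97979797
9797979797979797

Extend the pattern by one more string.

Rewriting the 16 symbols of 9797979797979797 one by one yields 97 97 97 97 97 97 97 97 97 97 97 97 97 97 97 97; concatenated:

97979797979797979797979797979797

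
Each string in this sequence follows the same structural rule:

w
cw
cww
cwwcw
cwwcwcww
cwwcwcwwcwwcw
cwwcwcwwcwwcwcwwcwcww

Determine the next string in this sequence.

cwwcwcwwcwwcwcwwcwcwwcwwcwcwwcwwcw

This is a Fibonacci-style word recurrence s(k) = s(k−1)·s(k−2): e.g. cw·w = cww.
The next term joins cwwcwcwwcwwcwcwwcwcww and cwwcwcwwcwwcw.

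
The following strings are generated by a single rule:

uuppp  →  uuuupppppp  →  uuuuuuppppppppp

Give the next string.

uuuuuuuupppppppppppp

The n-th term is 2n u's then 3n p's (n = 1, 2, …).
Setting n = 4 gives 8, 12 characters in each block.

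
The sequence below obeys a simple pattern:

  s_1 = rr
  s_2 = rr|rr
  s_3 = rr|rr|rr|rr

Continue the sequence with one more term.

Every step duplicates the string with '|' between the halves.
One more doubling of rr|rr|rr|rr gives the answer.

rr|rr|rr|rr|rr|rr|rr|rr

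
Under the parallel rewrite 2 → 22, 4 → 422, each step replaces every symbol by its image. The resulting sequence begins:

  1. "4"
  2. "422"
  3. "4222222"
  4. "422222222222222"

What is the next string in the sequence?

4222222222222222222222222222222

Applying the rule to each of the 15 symbols of 422222222222222 gives the pieces 422 22 22 22 22 22 22 22 22 22 22 22 22 22 22, which concatenate to the answer.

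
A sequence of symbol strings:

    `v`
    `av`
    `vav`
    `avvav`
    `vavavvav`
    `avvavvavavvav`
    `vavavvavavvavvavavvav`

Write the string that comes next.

This is a Fibonacci-style word recurrence s(k) = s(k−2)·s(k−1): e.g. v·av = vav.
Continuing: avvavvavavvav · vavavvavavvavvavavvav gives term 8.

avvavvavavvavvavavvavavvavvavavvav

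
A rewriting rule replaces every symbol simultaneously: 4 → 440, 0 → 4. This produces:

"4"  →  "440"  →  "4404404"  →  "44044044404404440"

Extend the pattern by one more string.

Applying the rule to each of the 17 symbols of 44044044404404440 gives the pieces 440 440 4 440 440 4 440 440 440 4 440 440 4 440 440 440 4, which concatenate to the answer.

44044044404404440440440444044044404404404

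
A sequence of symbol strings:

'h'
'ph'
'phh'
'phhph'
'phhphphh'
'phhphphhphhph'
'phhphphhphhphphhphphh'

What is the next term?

From term 3 onward, concatenate the last term with the second-to-last: ph·h = phh, phh·ph = phhph, …
The next term joins phhphphhphhphphhphphh and phhphphhphhph.

phhphphhphhphphhphphhphhphphhphhph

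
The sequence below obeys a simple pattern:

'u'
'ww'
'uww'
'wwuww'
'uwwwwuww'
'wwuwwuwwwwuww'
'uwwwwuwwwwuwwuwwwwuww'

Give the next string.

wwuwwuwwwwuwwuwwwwuwwwwuwwuwwwwuww

From term 3 onward, concatenate the second-to-last term with the last: u·ww = uww, ww·uww = wwuww, …
So term 8 is wwuwwuwwwwuww·uwwwwuwwwwuwwuwwwwuww.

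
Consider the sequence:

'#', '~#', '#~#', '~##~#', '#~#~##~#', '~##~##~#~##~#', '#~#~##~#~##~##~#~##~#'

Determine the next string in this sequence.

~##~##~#~##~##~#~##~#~##~##~#~##~#

This is a Fibonacci-style word recurrence s(k) = s(k−2)·s(k−1): e.g. #·~# = #~#.
Continuing: ~##~##~#~##~# · #~#~##~#~##~##~#~##~# gives term 8.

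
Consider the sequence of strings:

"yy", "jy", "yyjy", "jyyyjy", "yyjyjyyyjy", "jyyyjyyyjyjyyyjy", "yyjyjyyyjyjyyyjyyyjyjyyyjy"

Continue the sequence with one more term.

jyyyjyyyjyjyyyjyyyjyjyyyjyjyyyjyyyjyjyyyjy

This is a Fibonacci-style word recurrence s(k) = s(k−2)·s(k−1): e.g. yy·jy = yyjy.
Continuing: jyyyjyyyjyjyyyjy · yyjyjyyyjyjyyyjyyyjyjyyyjy gives term 8.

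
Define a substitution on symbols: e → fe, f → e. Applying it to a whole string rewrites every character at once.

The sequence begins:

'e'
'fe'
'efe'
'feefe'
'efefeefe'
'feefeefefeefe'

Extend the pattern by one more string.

efefeefefeefeefefeefe

φ(feefeefefeefe) expands symbol-by-symbol to e fe fe e fe fe e fe e fe fe e fe; joining the 13 pieces gives the next term.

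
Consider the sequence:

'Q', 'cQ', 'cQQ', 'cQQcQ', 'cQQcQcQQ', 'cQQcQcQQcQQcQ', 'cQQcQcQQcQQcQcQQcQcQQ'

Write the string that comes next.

This is a Fibonacci-style word recurrence s(k) = s(k−1)·s(k−2): e.g. cQ·Q = cQQ.
Continuing: cQQcQcQQcQQcQcQQcQcQQ · cQQcQcQQcQQcQ gives term 8.

cQQcQcQQcQQcQcQQcQcQQcQQcQcQQcQQcQ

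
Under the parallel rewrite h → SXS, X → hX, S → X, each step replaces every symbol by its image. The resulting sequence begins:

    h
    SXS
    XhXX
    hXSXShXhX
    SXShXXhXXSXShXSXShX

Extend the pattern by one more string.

XhXXSXShXhXSXShXhXXhXXSXShXXhXXSXShX

φ(SXShXXhXXSXShXSXShX) expands symbol-by-symbol to X hX X SXS hX hX SXS hX hX X hX X SXS hX X hX X SXS hX; joining the 19 pieces gives the next term.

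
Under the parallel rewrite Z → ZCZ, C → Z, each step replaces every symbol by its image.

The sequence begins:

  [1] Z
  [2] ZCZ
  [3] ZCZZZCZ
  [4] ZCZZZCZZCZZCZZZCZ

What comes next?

φ(ZCZZZCZZCZZCZZZCZ) expands symbol-by-symbol to ZCZ Z ZCZ ZCZ ZCZ Z ZCZ ZCZ Z ZCZ ZCZ Z ZCZ ZCZ ZCZ Z ZCZ; joining the 17 pieces gives the next term.

ZCZZZCZZCZZCZZZCZZCZZZCZZCZZZCZZCZZCZZZCZ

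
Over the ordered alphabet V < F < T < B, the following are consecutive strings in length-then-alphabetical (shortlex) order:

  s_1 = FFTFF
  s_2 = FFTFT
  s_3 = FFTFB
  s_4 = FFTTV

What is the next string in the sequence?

Treat FFTTV as a base-4 numeral over the given alphabet and add one, carrying through any trailing B's.

FFTTF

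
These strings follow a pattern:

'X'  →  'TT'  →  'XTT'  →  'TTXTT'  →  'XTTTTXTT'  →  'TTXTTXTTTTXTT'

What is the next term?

XTTTTXTTTTXTTXTTTTXTT

From term 3 onward, concatenate the second-to-last term with the last: X·TT = XTT, TT·XTT = TTXTT, …
The next term joins XTTTTXTT and TTXTTXTTTTXTT.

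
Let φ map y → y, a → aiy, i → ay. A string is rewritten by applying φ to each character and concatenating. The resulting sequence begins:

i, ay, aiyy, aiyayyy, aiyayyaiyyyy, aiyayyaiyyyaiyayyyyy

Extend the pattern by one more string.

Rewriting the 20 symbols of aiyayyaiyyyaiyayyyyy one by one yields aiy ay y aiy y y aiy ay y y y aiy ay y aiy y y y y y; concatenated:

aiyayyaiyyyaiyayyyyaiyayyaiyyyyyy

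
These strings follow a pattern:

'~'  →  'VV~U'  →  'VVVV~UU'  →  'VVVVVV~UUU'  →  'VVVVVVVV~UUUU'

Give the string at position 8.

Each term wraps the previous one in VV on the left and U on the right.
From VVVVVVVV~UUUU, 3 further steps: VVVVVVVV~UUUU → VVVVVVVVVV~UUUUU → VVVVVVVVVVVV~UUUUUU → (answer).

VVVVVVVVVVVVVV~UUUUUUU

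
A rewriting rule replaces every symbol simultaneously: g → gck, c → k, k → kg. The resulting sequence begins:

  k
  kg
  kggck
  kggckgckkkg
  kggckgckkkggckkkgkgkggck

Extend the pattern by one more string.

Rewriting the 24 symbols of kggckgckkkggckkkgkgkggck one by one yields kg gck gck k kg gck k kg kg kg gck gck k kg kg kg gck kg gck kg gck gck k kg; concatenated:

kggckgckkkggckkkgkgkggckgckkkgkgkggckkggckkggckgckkkg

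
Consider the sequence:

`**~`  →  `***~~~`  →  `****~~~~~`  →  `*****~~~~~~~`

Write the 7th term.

********~~~~~~~~~~~~~

The n-th term is n+1 *'s then 2n-1 ~'s (n = 1, 2, …).
At n = 7 the blocks have lengths 8, 13.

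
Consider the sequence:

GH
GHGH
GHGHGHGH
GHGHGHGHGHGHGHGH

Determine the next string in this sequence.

s(k+1) = s(k)·s(k) — each term doubles the last.
So the next term is two copies of GHGHGHGHGHGHGHGH.

GHGHGHGHGHGHGHGHGHGHGHGHGHGHGHGH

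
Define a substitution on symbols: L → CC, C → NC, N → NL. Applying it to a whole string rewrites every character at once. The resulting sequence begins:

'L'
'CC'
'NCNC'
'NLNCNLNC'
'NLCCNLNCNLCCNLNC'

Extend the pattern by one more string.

Rewriting the 16 symbols of NLCCNLNCNLCCNLNC one by one yields NL CC NC NC NL CC NL NC NL CC NC NC NL CC NL NC; concatenated:

NLCCNCNCNLCCNLNCNLCCNCNCNLCCNLNC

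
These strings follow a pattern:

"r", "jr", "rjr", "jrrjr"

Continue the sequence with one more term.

This is a Fibonacci-style word recurrence s(k) = s(k−2)·s(k−1): e.g. r·jr = rjr.
So term 5 is rjr·jrrjr.

rjrjrrjr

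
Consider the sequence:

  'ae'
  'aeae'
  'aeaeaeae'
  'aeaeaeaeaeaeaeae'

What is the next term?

s(k+1) = s(k)·s(k) — each term doubles the last.
Doubling aeaeaeaeaeaeaeae:

aeaeaeaeaeaeaeaeaeaeaeaeaeaeaeae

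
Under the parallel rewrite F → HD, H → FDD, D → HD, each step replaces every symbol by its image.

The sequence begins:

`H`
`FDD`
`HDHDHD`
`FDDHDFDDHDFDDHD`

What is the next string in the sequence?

HDHDHDFDDHDHDHDHDFDDHDHDHDHDFDDHD

Applying the rule to each of the 15 symbols of FDDHDFDDHDFDDHD gives the pieces HD HD HD FDD HD HD HD HD FDD HD HD HD HD FDD HD, which concatenate to the answer.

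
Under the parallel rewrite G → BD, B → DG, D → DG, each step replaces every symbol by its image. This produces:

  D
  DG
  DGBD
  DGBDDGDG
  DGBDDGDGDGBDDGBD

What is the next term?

Replace each of the 16 characters of DGBDDGDGDGBDDGBD in place — DG BD DG DG DG BD DG BD DG BD DG DG DG BD DG DG — and concatenate.

DGBDDGDGDGBDDGBDDGBDDGDGDGBDDGDG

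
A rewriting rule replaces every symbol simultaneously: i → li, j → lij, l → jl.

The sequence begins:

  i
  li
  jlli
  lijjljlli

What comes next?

Apply φ to lijjljlli symbol by symbol: l→jl, i→li, j→lij, j→lij, l→jl, j→lij, l→jl, l→jl, i→li; joined: jl li lij lij jl lij jl jl li.

jllilijlijjllijjljlli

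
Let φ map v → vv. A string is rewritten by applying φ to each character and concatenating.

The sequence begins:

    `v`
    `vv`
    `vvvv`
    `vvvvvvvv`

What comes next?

vvvvvvvvvvvvvvvv

Expanding vvvvvvvv: v→vv, v→vv, v→vv, v→vv, v→vv, v→vv, v→vv, v→vv. Concatenated: vv vv vv vv vv vv vv vv.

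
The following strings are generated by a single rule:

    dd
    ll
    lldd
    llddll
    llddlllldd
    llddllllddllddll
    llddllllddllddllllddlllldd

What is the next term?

Each term (from the third on) is the previous term followed by the one before it: term 3 = ll·dd = lldd.
Continuing: llddllllddllddllllddlllldd · llddllllddllddll gives term 8.

llddllllddllddllllddllllddllddllllddllddll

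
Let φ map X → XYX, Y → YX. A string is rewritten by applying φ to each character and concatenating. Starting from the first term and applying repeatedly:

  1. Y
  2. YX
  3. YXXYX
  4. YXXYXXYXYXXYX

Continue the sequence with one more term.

φ(YXXYXXYXYXXYX) expands symbol-by-symbol to YX XYX XYX YX XYX XYX YX XYX YX XYX XYX YX XYX; joining the 13 pieces gives the next term.

YXXYXXYXYXXYXXYXYXXYXYXXYXXYXYXXYX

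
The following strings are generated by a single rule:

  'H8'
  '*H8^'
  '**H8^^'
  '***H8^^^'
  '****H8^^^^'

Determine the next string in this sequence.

s(k+1) = *·s(k)·^, so each term gains * as a prefix and ^ as a suffix.
Applying this once more to ****H8^^^^:

*****H8^^^^^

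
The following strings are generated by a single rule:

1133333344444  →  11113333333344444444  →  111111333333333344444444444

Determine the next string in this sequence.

Term n consists of 2n-2 1's, followed by 2n+2 3's, followed by 3n-1 4's, where the shown terms are n = 2, 3, 4.
Setting n = 5 gives 8, 12, 14 characters in each block.

1111111133333333333344444444444444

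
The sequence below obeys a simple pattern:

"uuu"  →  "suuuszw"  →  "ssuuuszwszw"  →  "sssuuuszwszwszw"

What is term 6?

sssssuuuszwszwszwszwszw

Each term wraps the previous one in s on the left and szw on the right.
From sssuuuszwszwszw, 2 further steps: sssuuuszwszwszw → ssssuuuszwszwszwszw → (answer).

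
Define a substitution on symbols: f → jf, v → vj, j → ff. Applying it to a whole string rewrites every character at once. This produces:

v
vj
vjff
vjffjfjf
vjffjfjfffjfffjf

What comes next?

Rewriting the 16 symbols of vjffjfjfffjfffjf one by one yields vj ff jf jf ff jf ff jf jf jf ff jf jf jf ff jf; concatenated:

vjffjfjfffjfffjfjfjfffjfjfjfffjf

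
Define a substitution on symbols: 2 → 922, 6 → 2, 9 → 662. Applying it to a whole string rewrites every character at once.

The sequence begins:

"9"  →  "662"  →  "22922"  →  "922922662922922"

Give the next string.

66292292266292292222922662922922662922922

Replace each of the 15 characters of 922922662922922 in place — 662 922 922 662 922 922 2 2 922 662 922 922 662 922 922 — and concatenate.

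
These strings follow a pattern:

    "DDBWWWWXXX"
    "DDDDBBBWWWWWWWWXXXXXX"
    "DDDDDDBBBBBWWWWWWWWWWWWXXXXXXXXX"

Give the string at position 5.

DDDDDDDDDDBBBBBBBBBWWWWWWWWWWWWWWWWWWWWXXXXXXXXXXXXXXX

Each string has the form D^{2n} B^{2n-1} W^{4n} X^{3n} (n = 1, 2, …).
Setting n = 5 gives 10, 9, 20, 15 characters in each block.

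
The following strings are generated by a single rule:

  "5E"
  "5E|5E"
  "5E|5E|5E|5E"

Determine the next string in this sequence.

s(k+1) = s(k)·|·s(k) — each term doubles the last with '|' between the halves.
Doubling 5E|5E|5E|5E with '|' between the halves:

5E|5E|5E|5E|5E|5E|5E|5E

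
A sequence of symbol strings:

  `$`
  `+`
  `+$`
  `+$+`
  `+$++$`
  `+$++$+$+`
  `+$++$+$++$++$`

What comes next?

This is a Fibonacci-style word recurrence s(k) = s(k−1)·s(k−2): e.g. +·$ = +$.
The next term joins +$++$+$++$++$ and +$++$+$+.

+$++$+$++$++$+$++$+$+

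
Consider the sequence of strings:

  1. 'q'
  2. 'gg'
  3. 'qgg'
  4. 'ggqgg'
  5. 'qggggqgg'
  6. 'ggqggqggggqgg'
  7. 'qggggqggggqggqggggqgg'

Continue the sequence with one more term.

ggqggqggggqggqggggqggggqggqggggqgg

This is a Fibonacci-style word recurrence s(k) = s(k−2)·s(k−1): e.g. q·gg = qgg.
The next term joins ggqggqggggqgg and qggggqggggqggqggggqgg.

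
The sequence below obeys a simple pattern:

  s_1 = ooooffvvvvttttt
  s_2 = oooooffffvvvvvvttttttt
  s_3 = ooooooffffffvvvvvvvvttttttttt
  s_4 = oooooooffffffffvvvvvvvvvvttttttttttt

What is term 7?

ooooooooooffffffffffffffvvvvvvvvvvvvvvvvttttttttttttttttt

Term n consists of n+3 o's, followed by 2n f's, followed by 2n+2 v's, followed by 2n+3 t's (n = 1, 2, …).
For term 7, n = 7, so the run lengths are 10, 14, 16, 17.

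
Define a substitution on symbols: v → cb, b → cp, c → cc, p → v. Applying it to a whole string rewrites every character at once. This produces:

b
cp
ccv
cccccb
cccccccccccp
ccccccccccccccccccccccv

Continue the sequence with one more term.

Rewriting the 23 symbols of ccccccccccccccccccccccv one by one yields cc cc cc cc cc cc cc cc cc cc cc cc cc cc cc cc cc cc cc cc cc cc cb; concatenated:

cccccccccccccccccccccccccccccccccccccccccccccb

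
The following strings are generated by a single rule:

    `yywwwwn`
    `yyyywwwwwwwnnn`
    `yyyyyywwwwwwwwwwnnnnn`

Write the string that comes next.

yyyyyyyywwwwwwwwwwwwwnnnnnnn

Reading off run lengths: y runs 2, 4, 6; w runs 4, 7, 10; n runs 1, 3, 5 — each is linear in n (n = 1, 2, …).
At n = 4 the blocks have lengths 8, 13, 7.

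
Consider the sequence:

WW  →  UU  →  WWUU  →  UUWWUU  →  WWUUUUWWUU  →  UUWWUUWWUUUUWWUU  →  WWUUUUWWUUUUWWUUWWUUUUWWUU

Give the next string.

UUWWUUWWUUUUWWUUWWUUUUWWUUUUWWUUWWUUUUWWUU

Each term (from the third on) is the two preceding terms concatenated in order: term 3 = WW·UU = WWUU.
The next term joins UUWWUUWWUUUUWWUU and WWUUUUWWUUUUWWUUWWUUUUWWUU.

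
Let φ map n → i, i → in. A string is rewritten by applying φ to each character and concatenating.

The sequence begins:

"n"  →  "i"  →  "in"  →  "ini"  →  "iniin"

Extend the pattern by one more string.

Expanding iniin: i→in, n→i, i→in, i→in, n→i. Concatenated: in i in in i.

iniinini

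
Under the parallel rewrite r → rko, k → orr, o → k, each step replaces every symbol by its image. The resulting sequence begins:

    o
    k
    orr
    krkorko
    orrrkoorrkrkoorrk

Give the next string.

krkorkorkoorrkkrkorkoorrrkoorrkkrkorkoorr

φ(orrrkoorrkrkoorrk) expands symbol-by-symbol to k rko rko rko orr k k rko rko orr rko orr k k rko rko orr; joining the 17 pieces gives the next term.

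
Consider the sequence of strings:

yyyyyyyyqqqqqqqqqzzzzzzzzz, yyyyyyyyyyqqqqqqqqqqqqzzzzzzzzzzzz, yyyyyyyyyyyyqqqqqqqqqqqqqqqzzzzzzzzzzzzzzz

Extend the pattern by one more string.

Term n consists of 2n+2 y's, followed by 3n q's, followed by 3n z's, where the shown terms are n = 3, 4, 5.
At n = 6 the blocks have lengths 14, 18, 18.

yyyyyyyyyyyyyyqqqqqqqqqqqqqqqqqqzzzzzzzzzzzzzzzzzz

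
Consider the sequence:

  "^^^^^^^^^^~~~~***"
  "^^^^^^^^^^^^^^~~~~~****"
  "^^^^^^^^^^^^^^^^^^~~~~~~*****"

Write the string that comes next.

^^^^^^^^^^^^^^^^^^^^^^~~~~~~~******

Term n consists of 4n-2 ^'s, followed by n+1 ~'s, followed by n *'s, where the shown terms are n = 3, 4, 5.
For the next term, n = 6, so the run lengths are 22, 7, 6.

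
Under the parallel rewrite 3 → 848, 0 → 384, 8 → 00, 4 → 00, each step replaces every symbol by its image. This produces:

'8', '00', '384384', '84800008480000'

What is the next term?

000000384384384384000000384384384384

Replace each of the 14 characters of 84800008480000 in place — 00 00 00 384 384 384 384 00 00 00 384 384 384 384 — and concatenate.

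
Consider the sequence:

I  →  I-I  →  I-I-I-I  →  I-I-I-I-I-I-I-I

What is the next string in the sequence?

Each string is two copies of the previous one joined by '-'.
So the next term is two copies of I-I-I-I-I-I-I-I with '-' between the halves.

I-I-I-I-I-I-I-I-I-I-I-I-I-I-I-I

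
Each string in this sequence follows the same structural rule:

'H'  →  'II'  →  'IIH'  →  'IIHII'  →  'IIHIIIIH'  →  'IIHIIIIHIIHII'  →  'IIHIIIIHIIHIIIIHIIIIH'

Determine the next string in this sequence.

This is a Fibonacci-style word recurrence s(k) = s(k−1)·s(k−2): e.g. II·H = IIH.
The next term joins IIHIIIIHIIHIIIIHIIIIH and IIHIIIIHIIHII.

IIHIIIIHIIHIIIIHIIIIHIIHIIIIHIIHII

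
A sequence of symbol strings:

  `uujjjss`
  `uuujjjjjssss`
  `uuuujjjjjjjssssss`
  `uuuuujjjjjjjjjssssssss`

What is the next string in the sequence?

Term n consists of n+1 u's, followed by 2n+1 j's, followed by 2n s's (n = 1, 2, …).
For the next term, n = 5, so the run lengths are 6, 11, 10.

uuuuuujjjjjjjjjjjssssssssss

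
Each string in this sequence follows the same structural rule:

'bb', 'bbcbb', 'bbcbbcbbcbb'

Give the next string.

s(k+1) = s(k)·c·s(k) — each term doubles the last with 'c' between the halves.
One more doubling of bbcbbcbbcbb gives the answer.

bbcbbcbbcbbcbbcbbcbbcbb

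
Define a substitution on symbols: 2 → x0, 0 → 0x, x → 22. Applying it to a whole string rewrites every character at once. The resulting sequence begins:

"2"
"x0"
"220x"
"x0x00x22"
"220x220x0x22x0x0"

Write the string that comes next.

Applying the rule to each of the 16 symbols of 220x220x0x22x0x0 gives the pieces x0 x0 0x 22 x0 x0 0x 22 0x 22 x0 x0 22 0x 22 0x, which concatenate to the answer.

x0x00x22x0x00x220x22x0x0220x220x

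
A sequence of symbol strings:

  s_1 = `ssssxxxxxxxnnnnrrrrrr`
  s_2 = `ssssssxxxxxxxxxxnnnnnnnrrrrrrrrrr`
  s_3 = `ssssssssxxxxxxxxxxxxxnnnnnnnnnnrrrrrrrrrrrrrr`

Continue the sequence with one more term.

ssssssssssxxxxxxxxxxxxxxxxnnnnnnnnnnnnnrrrrrrrrrrrrrrrrrr

Term n consists of 2n s's, followed by 3n+1 x's, followed by 3n-2 n's, followed by 4n-2 r's, where the shown terms are n = 2, 3, 4.
For the next term, n = 5, so the run lengths are 10, 16, 13, 18.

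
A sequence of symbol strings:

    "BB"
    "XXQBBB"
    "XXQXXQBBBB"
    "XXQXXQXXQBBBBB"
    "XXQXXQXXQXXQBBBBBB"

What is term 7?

XXQXXQXXQXXQXXQXXQBBBBBBBB

s(k+1) = XXQ·s(k)·B, so each term gains XXQ as a prefix and B as a suffix.
From XXQXXQXXQXXQBBBBBB, 2 further steps: XXQXXQXXQXXQBBBBBB → XXQXXQXXQXXQXXQBBBBBBB → (answer).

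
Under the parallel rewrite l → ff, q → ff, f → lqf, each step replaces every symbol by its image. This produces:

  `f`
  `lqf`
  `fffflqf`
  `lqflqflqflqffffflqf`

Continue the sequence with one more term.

fffflqffffflqffffflqffffflqflqflqflqflqffffflqf

Replace each of the 19 characters of lqflqflqflqffffflqf in place — ff ff lqf ff ff lqf ff ff lqf ff ff lqf lqf lqf lqf lqf ff ff lqf — and concatenate.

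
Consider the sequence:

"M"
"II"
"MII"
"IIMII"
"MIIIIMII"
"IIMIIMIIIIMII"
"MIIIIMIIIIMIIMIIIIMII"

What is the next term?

IIMIIMIIIIMIIMIIIIMIIIIMIIMIIIIMII

Each term (from the third on) is the two preceding terms concatenated in order: term 3 = M·II = MII.
The next term joins IIMIIMIIIIMII and MIIIIMIIIIMIIMIIIIMII.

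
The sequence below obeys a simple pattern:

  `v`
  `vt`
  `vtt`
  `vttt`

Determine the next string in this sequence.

vtttt

The strings grow by a fixed suffix t each time.
So the next term is vttt·t.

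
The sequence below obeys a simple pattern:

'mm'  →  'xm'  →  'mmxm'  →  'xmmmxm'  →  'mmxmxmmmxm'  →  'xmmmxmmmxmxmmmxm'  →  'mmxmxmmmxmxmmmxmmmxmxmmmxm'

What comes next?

This is a Fibonacci-style word recurrence s(k) = s(k−2)·s(k−1): e.g. mm·xm = mmxm.
So term 8 is xmmmxmmmxmxmmmxm·mmxmxmmmxmxmmmxmmmxmxmmmxm.

xmmmxmmmxmxmmmxmmmxmxmmmxmxmmmxmmmxmxmmmxm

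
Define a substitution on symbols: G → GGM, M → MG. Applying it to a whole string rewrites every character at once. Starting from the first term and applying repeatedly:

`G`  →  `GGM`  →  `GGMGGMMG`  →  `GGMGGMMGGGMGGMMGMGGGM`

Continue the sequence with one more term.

φ(GGMGGMMGGGMGGMMGMGGGM) expands symbol-by-symbol to GGM GGM MG GGM GGM MG MG GGM GGM GGM MG GGM GGM MG MG GGM MG GGM GGM GGM MG; joining the 21 pieces gives the next term.

GGMGGMMGGGMGGMMGMGGGMGGMGGMMGGGMGGMMGMGGGMMGGGMGGMGGMMG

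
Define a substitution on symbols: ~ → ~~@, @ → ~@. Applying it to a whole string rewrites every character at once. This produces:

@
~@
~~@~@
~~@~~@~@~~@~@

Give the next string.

~~@~~@~@~~@~~@~@~~@~@~~@~~@~@~~@~@

φ(~~@~~@~@~~@~@) expands symbol-by-symbol to ~~@ ~~@ ~@ ~~@ ~~@ ~@ ~~@ ~@ ~~@ ~~@ ~@ ~~@ ~@; joining the 13 pieces gives the next term.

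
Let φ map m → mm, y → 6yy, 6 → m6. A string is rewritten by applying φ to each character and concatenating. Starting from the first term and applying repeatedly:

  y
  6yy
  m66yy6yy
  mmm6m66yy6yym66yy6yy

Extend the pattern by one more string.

mmmmmmm6mmm6m66yy6yym66yy6yymmm6m66yy6yym66yy6yy

Applying the rule to each of the 20 symbols of mmm6m66yy6yym66yy6yy gives the pieces mm mm mm m6 mm m6 m6 6yy 6yy m6 6yy 6yy mm m6 m6 6yy 6yy m6 6yy 6yy, which concatenate to the answer.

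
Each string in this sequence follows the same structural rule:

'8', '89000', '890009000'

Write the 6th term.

890009000900090009000

Every step adds 9000 to the end: s(k+1) = s(k)·9000.
From 890009000, 3 further steps: 890009000 → 8900090009000 → 89000900090009000 → (answer).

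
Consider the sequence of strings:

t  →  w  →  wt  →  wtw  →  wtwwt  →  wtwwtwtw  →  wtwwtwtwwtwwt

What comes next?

Each term (from the third on) is the previous term followed by the one before it: term 3 = w·t = wt.
So term 8 is wtwwtwtwwtwwt·wtwwtwtw.

wtwwtwtwwtwwtwtwwtwtw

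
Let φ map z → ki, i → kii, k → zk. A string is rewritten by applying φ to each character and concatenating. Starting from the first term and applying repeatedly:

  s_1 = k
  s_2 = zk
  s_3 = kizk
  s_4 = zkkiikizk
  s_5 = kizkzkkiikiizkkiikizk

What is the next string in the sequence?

Rewriting the 21 symbols of kizkzkkiikiizkkiikizk one by one yields zk kii ki zk ki zk zk kii kii zk kii kii ki zk zk kii kii zk kii ki zk; concatenated:

zkkiikizkkizkzkkiikiizkkiikiikizkzkkiikiizkkiikizk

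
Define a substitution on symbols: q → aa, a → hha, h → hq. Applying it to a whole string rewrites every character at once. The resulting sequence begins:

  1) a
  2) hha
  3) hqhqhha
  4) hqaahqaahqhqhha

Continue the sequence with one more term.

φ(hqaahqaahqhqhha) expands symbol-by-symbol to hq aa hha hha hq aa hha hha hq aa hq aa hq hq hha; joining the 15 pieces gives the next term.

hqaahhahhahqaahhahhahqaahqaahqhqhha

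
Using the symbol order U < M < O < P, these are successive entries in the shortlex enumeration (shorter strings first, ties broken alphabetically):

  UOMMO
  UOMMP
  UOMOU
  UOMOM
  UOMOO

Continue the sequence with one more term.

The successor of UOMOO increments the rightmost position that isn't already P and resets every position after it to U.

UOMOP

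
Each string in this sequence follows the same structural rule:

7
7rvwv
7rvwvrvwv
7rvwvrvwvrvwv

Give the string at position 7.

Every step adds rvwv to the end: s(k+1) = s(k)·rvwv.
From 7rvwvrvwvrvwv, 3 further steps: 7rvwvrvwvrvwv → 7rvwvrvwvrvwvrvwv → 7rvwvrvwvrvwvrvwvrvwv → (answer).

7rvwvrvwvrvwvrvwvrvwvrvwv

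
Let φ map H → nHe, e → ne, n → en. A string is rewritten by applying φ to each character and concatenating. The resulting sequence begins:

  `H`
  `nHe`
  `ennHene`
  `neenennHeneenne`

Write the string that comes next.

Rewriting the 15 symbols of neenennHeneenne one by one yields en ne ne en ne en en nHe ne en ne ne en en ne; concatenated:

enneneenneenennHeneenneneenenne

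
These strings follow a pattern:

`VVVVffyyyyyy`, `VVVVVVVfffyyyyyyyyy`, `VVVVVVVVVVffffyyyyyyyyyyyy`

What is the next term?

VVVVVVVVVVVVVfffffyyyyyyyyyyyyyyy

Reading off run lengths: V runs 4, 7, 10; f runs 2, 3, 4; y runs 6, 9, 12 — each is linear in n, where the shown terms are n = 2, 3, 4.
For the next term, n = 5, so the run lengths are 13, 5, 15.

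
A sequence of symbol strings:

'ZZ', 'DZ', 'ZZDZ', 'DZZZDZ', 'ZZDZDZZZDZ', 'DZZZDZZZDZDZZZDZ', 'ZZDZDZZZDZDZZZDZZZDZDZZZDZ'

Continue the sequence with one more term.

DZZZDZZZDZDZZZDZZZDZDZZZDZDZZZDZZZDZDZZZDZ

Each term (from the third on) is the two preceding terms concatenated in order: term 3 = ZZ·DZ = ZZDZ.
Continuing: DZZZDZZZDZDZZZDZ · ZZDZDZZZDZDZZZDZZZDZDZZZDZ gives term 8.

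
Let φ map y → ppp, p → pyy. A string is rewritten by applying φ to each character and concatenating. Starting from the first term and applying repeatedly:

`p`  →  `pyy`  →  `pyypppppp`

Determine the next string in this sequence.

Rewriting each symbol of pyypppppp: p→pyy, y→ppp, y→ppp, p→pyy, p→pyy, p→pyy, p→pyy, p→pyy, p→pyy, which concatenates to pyy ppp ppp pyy pyy pyy pyy pyy pyy.

pyypppppppyypyypyypyypyypyy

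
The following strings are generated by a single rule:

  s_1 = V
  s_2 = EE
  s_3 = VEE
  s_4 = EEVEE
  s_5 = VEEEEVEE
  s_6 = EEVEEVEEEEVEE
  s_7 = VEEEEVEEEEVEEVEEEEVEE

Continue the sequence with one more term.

EEVEEVEEEEVEEVEEEEVEEEEVEEVEEEEVEE

Each term (from the third on) is the two preceding terms concatenated in order: term 3 = V·EE = VEE.
So term 8 is EEVEEVEEEEVEE·VEEEEVEEEEVEEVEEEEVEE.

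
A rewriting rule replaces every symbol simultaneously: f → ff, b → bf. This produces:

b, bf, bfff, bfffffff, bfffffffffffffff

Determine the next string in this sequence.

φ(bfffffffffffffff) expands symbol-by-symbol to bf ff ff ff ff ff ff ff ff ff ff ff ff ff ff ff; joining the 16 pieces gives the next term.

bfffffffffffffffffffffffffffffff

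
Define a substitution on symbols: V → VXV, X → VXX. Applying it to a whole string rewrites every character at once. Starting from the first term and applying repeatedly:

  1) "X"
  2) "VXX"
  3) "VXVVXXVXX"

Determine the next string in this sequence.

Expanding VXVVXXVXX: V→VXV, X→VXX, V→VXV, V→VXV, X→VXX, X→VXX, V→VXV, X→VXX, X→VXX. Concatenated: VXV VXX VXV VXV VXX VXX VXV VXX VXX.

VXVVXXVXVVXVVXXVXXVXVVXXVXX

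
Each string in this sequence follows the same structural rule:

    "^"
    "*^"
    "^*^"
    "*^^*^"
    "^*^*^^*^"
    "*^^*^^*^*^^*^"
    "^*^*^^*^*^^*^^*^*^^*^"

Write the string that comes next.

*^^*^^*^*^^*^^*^*^^*^*^^*^^*^*^^*^

This is a Fibonacci-style word recurrence s(k) = s(k−2)·s(k−1): e.g. ^·*^ = ^*^.
Continuing: *^^*^^*^*^^*^ · ^*^*^^*^*^^*^^*^*^^*^ gives term 8.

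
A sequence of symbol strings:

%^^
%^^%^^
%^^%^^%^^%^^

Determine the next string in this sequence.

%^^%^^%^^%^^%^^%^^%^^%^^

Every step duplicates the string.
So the next term is two copies of %^^%^^%^^%^^.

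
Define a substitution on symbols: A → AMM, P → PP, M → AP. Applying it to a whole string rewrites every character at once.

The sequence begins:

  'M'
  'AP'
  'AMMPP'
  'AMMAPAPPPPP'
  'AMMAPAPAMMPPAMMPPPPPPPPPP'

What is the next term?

Replace each of the 25 characters of AMMAPAPAMMPPAMMPPPPPPPPPP in place — AMM AP AP AMM PP AMM PP AMM AP AP PP PP AMM AP AP PP PP PP PP PP PP PP PP PP PP — and concatenate.

AMMAPAPAMMPPAMMPPAMMAPAPPPPPAMMAPAPPPPPPPPPPPPPPPPPPPPP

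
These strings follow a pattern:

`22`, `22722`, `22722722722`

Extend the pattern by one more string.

22722722722722722722722

s(k+1) = s(k)·7·s(k) — each term doubles the last with '7' between the halves.
So the next term is two copies of 22722722722 with '7' between the halves.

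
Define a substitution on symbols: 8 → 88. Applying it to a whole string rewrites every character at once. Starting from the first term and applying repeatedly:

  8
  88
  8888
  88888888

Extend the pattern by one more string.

Apply φ to 88888888 symbol by symbol: 8→88, 8→88, 8→88, 8→88, 8→88, 8→88, 8→88, 8→88; joined: 88 88 88 88 88 88 88 88.

8888888888888888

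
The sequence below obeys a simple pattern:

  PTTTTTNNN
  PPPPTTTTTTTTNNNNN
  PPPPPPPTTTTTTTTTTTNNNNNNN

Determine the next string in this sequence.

Term n consists of 3n-2 P's, followed by 3n+2 T's, followed by 2n+1 N's (n = 1, 2, …).
Setting n = 4 gives 10, 14, 9 characters in each block.

PPPPPPPPPPTTTTTTTTTTTTTTNNNNNNNNN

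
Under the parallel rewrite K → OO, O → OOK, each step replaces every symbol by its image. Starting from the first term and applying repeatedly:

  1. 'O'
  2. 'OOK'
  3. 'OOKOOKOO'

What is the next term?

Expanding OOKOOKOO: O→OOK, O→OOK, K→OO, O→OOK, O→OOK, K→OO, O→OOK, O→OOK. Concatenated: OOK OOK OO OOK OOK OO OOK OOK.

OOKOOKOOOOKOOKOOOOKOOK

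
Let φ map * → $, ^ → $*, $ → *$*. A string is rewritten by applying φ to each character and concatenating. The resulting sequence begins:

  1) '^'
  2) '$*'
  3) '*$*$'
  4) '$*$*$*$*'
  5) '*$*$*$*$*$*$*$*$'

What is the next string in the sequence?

Rewriting the 16 symbols of *$*$*$*$*$*$*$*$ one by one yields $ *$* $ *$* $ *$* $ *$* $ *$* $ *$* $ *$* $ *$*; concatenated:

$*$*$*$*$*$*$*$*$*$*$*$*$*$*$*$*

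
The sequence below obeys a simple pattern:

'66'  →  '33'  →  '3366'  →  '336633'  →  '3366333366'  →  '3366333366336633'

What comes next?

33663333663366333366333366

Each term (from the third on) is the previous term followed by the one before it: term 3 = 33·66 = 3366.
Continuing: 3366333366336633 · 3366333366 gives term 7.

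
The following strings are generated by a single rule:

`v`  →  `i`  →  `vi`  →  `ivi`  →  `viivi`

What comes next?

iviviivi

This is a Fibonacci-style word recurrence s(k) = s(k−2)·s(k−1): e.g. v·i = vi.
Continuing: ivi · viivi gives term 6.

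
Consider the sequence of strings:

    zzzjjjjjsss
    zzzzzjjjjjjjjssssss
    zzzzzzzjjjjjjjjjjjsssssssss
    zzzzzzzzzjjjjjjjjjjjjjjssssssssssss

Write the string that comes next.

zzzzzzzzzzzjjjjjjjjjjjjjjjjjsssssssssssssss

Term n consists of 2n+1 z's, followed by 3n+2 j's, followed by 3n s's (n = 1, 2, …).
At n = 5 the blocks have lengths 11, 17, 15.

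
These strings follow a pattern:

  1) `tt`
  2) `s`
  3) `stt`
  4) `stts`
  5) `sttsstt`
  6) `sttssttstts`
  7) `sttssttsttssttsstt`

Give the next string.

sttssttsttssttssttsttssttstts

This is a Fibonacci-style word recurrence s(k) = s(k−1)·s(k−2): e.g. s·tt = stt.
So term 8 is sttssttsttssttsstt·sttssttstts.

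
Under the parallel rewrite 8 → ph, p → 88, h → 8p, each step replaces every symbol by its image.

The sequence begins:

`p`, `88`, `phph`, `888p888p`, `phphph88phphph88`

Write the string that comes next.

888p888p888pphph888p888p888pphph

φ(phphph88phphph88) expands symbol-by-symbol to 88 8p 88 8p 88 8p ph ph 88 8p 88 8p 88 8p ph ph; joining the 16 pieces gives the next term.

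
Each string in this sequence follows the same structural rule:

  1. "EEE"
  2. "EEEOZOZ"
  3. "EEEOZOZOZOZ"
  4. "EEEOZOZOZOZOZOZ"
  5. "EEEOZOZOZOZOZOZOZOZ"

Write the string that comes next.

EEEOZOZOZOZOZOZOZOZOZOZ

The strings grow by a fixed suffix OZOZ each time.
One more step from EEEOZOZOZOZOZOZOZOZ gives the answer.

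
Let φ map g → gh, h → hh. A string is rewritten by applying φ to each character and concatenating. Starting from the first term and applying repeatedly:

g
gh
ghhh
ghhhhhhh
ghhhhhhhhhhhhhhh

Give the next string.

ghhhhhhhhhhhhhhhhhhhhhhhhhhhhhhh

Replace each of the 16 characters of ghhhhhhhhhhhhhhh in place — gh hh hh hh hh hh hh hh hh hh hh hh hh hh hh hh — and concatenate.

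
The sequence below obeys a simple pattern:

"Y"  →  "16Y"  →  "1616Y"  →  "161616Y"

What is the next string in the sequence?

Each term is the previous one with 16 prepended.
Applying this once more to 161616Y:

16161616Y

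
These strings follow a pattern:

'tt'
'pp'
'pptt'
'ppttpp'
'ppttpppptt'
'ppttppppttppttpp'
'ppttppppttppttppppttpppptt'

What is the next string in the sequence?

ppttppppttppttppppttppppttppttppppttppttpp

This is a Fibonacci-style word recurrence s(k) = s(k−1)·s(k−2): e.g. pp·tt = pptt.
Continuing: ppttppppttppttppppttpppptt · ppttppppttppttpp gives term 8.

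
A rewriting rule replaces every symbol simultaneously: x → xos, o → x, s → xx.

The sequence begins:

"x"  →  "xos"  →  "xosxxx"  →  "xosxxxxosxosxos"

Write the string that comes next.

Rewriting the 15 symbols of xosxxxxosxosxos one by one yields xos x xx xos xos xos xos x xx xos x xx xos x xx; concatenated:

xosxxxxosxosxosxosxxxxosxxxxosxxx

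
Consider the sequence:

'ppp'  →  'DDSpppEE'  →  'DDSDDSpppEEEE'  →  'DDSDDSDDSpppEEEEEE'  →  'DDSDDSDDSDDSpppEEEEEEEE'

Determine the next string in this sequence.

s(k+1) = DDS·s(k)·EE, so each term gains DDS as a prefix and EE as a suffix.
So the next term is DDS·DDSDDSDDSDDSpppEEEEEEEE·EE.

DDSDDSDDSDDSDDSpppEEEEEEEEEE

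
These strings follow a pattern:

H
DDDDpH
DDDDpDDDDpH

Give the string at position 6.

Each term is the previous one with DDDDp prepended.
From DDDDpDDDDpH, 3 further steps: DDDDpDDDDpH → DDDDpDDDDpDDDDpH → DDDDpDDDDpDDDDpDDDDpH → (answer).

DDDDpDDDDpDDDDpDDDDpDDDDpH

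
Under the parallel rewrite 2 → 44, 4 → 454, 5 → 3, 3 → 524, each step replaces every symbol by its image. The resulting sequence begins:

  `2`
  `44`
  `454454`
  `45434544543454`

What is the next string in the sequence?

4543454524454345445434545244543454

φ(45434544543454) expands symbol-by-symbol to 454 3 454 524 454 3 454 454 3 454 524 454 3 454; joining the 14 pieces gives the next term.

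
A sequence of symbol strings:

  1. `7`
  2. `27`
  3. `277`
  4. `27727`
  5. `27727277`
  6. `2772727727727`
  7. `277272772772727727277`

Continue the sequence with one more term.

From term 3 onward, concatenate the last term with the second-to-last: 27·7 = 277, 277·27 = 27727, …
The next term joins 277272772772727727277 and 2772727727727.

2772727727727277272772772727727727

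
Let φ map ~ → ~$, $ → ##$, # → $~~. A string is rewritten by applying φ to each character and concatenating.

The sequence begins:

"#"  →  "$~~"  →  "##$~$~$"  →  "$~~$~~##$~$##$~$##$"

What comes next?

##$~$~$##$~$~$$~~$~~##$~$##$$~~$~~##$~$##$$~~$~~##$

φ($~~$~~##$~$##$~$##$) expands symbol-by-symbol to ##$ ~$ ~$ ##$ ~$ ~$ $~~ $~~ ##$ ~$ ##$ $~~ $~~ ##$ ~$ ##$ $~~ $~~ ##$; joining the 19 pieces gives the next term.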